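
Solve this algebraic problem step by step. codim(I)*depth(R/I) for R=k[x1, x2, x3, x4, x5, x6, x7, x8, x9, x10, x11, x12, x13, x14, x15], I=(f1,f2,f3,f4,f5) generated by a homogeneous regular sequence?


codim=5, depth=dim(R/I)=15-5=10
Product=5*10=50


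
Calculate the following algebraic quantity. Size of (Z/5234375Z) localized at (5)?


5-primary part: 5234375=5^7*67
Size=5^7=78125


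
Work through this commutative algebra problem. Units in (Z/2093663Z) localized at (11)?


Local ring = Z/161051Z.
phi(161051) = 11^4*(11-1) = 146410


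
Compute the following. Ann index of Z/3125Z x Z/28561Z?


Exponent = lcm of the cyclic orders; pairwise coprime => product.
5^5*13^4=3125*28561=89253125


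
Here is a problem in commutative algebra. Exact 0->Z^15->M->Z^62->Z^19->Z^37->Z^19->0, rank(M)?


Alt sum=0:
(-1)^0*15 + (-1)^1*? + (-1)^2*62 + (-1)^3*19 + (-1)^4*37 + (-1)^5*19=0
rank(M)=76


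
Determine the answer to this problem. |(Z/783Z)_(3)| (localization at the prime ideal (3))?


3-primary part: 783=3^3*29
Size=3^3=27


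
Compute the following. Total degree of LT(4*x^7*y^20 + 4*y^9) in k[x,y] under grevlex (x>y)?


LT: 4*x^7*y^20
deg_x=7, deg_y=20
Total=7+20=27


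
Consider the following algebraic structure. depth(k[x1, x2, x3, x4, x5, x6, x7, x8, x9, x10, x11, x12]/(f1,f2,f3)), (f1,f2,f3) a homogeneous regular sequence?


depth(R)=12
depth(R/I)=12-3=9


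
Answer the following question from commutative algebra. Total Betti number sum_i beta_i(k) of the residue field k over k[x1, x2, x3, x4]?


Koszul resolution: beta_i(k)=C(n,i), n=4
sum_i C(4,i) = 2^4 = 16


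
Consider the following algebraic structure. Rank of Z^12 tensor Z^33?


rank(M(x)N) = rank(M)*rank(N)
12*33 = 396


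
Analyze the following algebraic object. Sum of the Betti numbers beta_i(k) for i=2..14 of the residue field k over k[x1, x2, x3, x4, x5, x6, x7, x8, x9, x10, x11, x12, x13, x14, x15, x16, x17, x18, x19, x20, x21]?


Koszul resolution: beta_i(k)=C(n,i), n=21
C(21,2)=210, C(21,3)=1330, C(21,4)=5985, C(21,5)=20349, C(21,6)=54264, C(21,7)=116280, C(21,8)=203490, C(21,9)=293930, C(21,10)=352716, C(21,11)=352716, C(21,12)=293930, C(21,13)=203490, C(21,14)=116280
Sum=2014970


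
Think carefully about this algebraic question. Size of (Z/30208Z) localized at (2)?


2-primary part: 30208=2^9*59
Size=2^9=512


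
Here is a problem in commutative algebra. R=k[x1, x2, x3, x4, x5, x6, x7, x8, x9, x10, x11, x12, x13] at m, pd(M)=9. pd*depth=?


pd+depth=13
depth=13-9=4
pd*depth=9*4=36


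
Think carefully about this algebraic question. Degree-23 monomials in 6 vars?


C(d+n-1,n-1)=C(28,5)=98280


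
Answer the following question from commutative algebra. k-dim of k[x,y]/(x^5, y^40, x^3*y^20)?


k[x,y]/I, I = (x^5, y^40, x^3*y^20)
Rect: 5x40=200. Corner: (5-3)x(40-20)=40.
dim = 200-40 = 160


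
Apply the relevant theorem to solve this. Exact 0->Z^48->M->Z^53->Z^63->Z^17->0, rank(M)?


Alt sum=0:
(-1)^0*48 + (-1)^1*? + (-1)^2*53 + (-1)^3*63 + (-1)^4*17=0
rank(M)=55


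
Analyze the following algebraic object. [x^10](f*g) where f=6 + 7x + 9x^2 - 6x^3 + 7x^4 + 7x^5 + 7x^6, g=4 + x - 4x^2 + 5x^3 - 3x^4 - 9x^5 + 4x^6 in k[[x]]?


[x^10] = sum a_i*b_j, i+j=10
  7*4=28
  7*-9=-63
  7*-3=-21
Sum=-56


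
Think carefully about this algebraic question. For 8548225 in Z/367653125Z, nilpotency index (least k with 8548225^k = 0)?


8548225^k mod 367653125:
k=1: 8548225
k=2: 356750625
k=3: 102900000
k=4: 45018750
k=5: 157565625
k=6: 0
First zero at k = 6


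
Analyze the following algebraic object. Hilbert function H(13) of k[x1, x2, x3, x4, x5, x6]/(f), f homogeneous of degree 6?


C(18,5)-C(12,5)=8568-792=7776


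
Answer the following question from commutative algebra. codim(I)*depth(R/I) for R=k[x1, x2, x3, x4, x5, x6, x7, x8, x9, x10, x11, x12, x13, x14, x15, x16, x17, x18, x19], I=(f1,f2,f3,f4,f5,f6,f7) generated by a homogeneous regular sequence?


codim=7, depth=dim(R/I)=19-7=12
Product=7*12=84


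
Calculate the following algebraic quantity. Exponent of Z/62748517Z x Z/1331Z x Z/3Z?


Exponent = lcm of the cyclic orders; pairwise coprime => product.
13^7*11^3*3^1=62748517*1331*3=250554828381


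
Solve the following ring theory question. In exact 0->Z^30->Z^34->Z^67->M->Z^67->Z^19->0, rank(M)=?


Alt sum=0:
(-1)^0*30 + (-1)^1*34 + (-1)^2*67 + (-1)^3*? + (-1)^4*67 + (-1)^5*19=0
rank(M)=111


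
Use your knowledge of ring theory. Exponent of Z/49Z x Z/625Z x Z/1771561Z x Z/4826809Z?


Exponent = lcm of the cyclic orders; pairwise coprime => product.
7^2*5^4*11^6*13^6=49*625*1771561*4826809=261873963977250625


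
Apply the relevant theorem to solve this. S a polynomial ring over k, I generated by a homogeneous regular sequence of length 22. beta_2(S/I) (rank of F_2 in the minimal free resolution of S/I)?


Regular sequence => Koszul complex is the minimal free resolution.
Syz_1 minimally generated by Koszul relations f_i*e_j - f_j*e_i (i<j): mu(Syz_1) = beta_2 = C(m,2) = m(m-1)/2
m=22
22*21/2 = 231


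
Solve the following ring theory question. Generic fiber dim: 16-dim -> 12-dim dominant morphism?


dim(fiber)=dim(X)-dim(Y)=16-12=4


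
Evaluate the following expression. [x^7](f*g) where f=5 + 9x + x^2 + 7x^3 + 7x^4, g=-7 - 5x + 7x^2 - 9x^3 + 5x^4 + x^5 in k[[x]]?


[x^7] = sum a_i*b_j, i+j=7
  1*1=1
  7*5=35
  7*-9=-63
Sum=-27


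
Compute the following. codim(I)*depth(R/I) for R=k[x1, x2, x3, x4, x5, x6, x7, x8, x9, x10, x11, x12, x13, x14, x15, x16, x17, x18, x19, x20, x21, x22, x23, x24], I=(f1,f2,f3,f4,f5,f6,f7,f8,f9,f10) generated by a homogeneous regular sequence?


codim=10, depth=dim(R/I)=24-10=14
Product=10*14=140


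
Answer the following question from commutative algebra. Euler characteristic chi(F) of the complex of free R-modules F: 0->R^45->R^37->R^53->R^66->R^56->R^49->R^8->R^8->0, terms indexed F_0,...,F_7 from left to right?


chi = sum (-1)^i * rank:
(-1)^0*45=45
(-1)^1*37=-37
(-1)^2*53=53
(-1)^3*66=-66
(-1)^4*56=56
(-1)^5*49=-49
(-1)^6*8=8
(-1)^7*8=-8
chi=2


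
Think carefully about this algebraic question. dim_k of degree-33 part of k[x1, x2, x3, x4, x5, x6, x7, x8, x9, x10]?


C(d+n-1,n-1)=C(42,9)=445891810


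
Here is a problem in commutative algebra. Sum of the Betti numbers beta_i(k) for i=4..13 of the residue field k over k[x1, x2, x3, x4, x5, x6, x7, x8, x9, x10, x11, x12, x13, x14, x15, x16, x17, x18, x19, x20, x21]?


Koszul resolution: beta_i(k)=C(n,i), n=21
C(21,4)=5985, C(21,5)=20349, C(21,6)=54264, C(21,7)=116280, C(21,8)=203490, C(21,9)=293930, C(21,10)=352716, C(21,11)=352716, C(21,12)=293930, C(21,13)=203490
Sum=1897150


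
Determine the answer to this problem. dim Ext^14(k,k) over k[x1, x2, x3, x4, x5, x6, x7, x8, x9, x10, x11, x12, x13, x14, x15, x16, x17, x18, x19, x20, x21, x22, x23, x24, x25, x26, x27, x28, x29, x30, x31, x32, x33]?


C(n,i)=C(33,14)=818809200


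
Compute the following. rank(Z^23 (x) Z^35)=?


rank(M(x)N) = rank(M)*rank(N)
23*35 = 805


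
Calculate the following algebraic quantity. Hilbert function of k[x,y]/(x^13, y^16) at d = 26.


k[x,y], I = (x^13, y^16), d = 26
Need i < 13 and d-i < 16.
Range: 11 <= i <= 12.
H(26) = 2


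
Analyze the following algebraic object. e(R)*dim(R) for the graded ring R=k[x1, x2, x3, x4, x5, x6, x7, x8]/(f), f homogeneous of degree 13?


e(R)=deg(f)=13, dim(R)=8-1=7
e*dim=13*7=91


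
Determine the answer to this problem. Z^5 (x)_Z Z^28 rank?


rank(M(x)N) = rank(M)*rank(N)
5*28 = 140


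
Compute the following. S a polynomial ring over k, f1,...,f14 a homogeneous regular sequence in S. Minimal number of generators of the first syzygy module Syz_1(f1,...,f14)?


Regular sequence => Koszul complex is the minimal free resolution.
Syz_1 minimally generated by Koszul relations f_i*e_j - f_j*e_i (i<j): mu(Syz_1) = beta_2 = C(m,2) = m(m-1)/2
m=14
14*13/2 = 91


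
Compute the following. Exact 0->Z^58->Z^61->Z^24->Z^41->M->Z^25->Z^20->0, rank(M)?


Alt sum=0:
(-1)^0*58 + (-1)^1*61 + (-1)^2*24 + (-1)^3*41 + (-1)^4*? + (-1)^5*25 + (-1)^6*20=0
rank(M)=25


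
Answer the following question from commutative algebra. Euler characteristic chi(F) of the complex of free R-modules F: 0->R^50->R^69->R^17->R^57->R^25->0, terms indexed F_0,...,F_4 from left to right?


chi = sum (-1)^i * rank:
(-1)^0*50=50
(-1)^1*69=-69
(-1)^2*17=17
(-1)^3*57=-57
(-1)^4*25=25
chi=-34


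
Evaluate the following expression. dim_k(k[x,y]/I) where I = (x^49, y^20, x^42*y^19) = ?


k[x,y]/I, I = (x^49, y^20, x^42*y^19)
Rect: 49x20=980. Corner: (49-42)x(20-19)=7.
dim = 980-7 = 973


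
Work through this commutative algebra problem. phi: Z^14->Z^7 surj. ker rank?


rank(ker) = 14-7 = 7


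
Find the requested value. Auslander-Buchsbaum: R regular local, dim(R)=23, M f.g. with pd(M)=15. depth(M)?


pd+depth=depth(R)=23
depth=23-15=8


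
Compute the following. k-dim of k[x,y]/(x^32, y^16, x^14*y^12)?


k[x,y]/I, I = (x^32, y^16, x^14*y^12)
Rect: 32x16=512. Corner: (32-14)x(16-12)=72.
dim = 512-72 = 440


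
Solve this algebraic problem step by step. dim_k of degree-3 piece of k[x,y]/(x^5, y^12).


k[x,y], I = (x^5, y^12), d = 3
Need i < 5 and d-i < 12.
Range: 0 <= i <= 3.
H(3) = 4


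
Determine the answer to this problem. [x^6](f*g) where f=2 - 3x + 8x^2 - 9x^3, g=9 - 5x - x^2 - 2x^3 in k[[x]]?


[x^6] = sum a_i*b_j, i+j=6
  -9*-2=18
Sum=18


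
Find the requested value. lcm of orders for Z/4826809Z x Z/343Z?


Exponent = lcm of the cyclic orders; pairwise coprime => product.
13^6*7^3=4826809*343=1655595487


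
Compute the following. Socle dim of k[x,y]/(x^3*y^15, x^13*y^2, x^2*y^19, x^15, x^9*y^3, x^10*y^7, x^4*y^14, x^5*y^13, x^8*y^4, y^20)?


Socle = ann(m) = span of standard monomials u with x*u, y*u in I (staircase corners).
Redundant generators: x^10*y^7
Minimal generators: x^15, x^13*y^2, x^9*y^3, x^8*y^4, x^5*y^13, x^4*y^14, x^3*y^15, x^2*y^19, y^20
Corners: xy^19, x^2y^18, x^3y^14, x^4y^13, x^7y^12, x^8y^3, x^12y^2, x^14y
Socle dim=8


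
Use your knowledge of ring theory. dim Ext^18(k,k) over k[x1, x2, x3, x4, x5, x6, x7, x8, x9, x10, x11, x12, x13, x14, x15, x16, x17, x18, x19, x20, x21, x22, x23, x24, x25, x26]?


C(n,i)=C(26,18)=1562275


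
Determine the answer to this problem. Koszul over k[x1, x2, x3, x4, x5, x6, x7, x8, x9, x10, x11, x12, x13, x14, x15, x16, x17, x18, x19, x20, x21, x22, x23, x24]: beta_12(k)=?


C(n,i)=C(24,12)=2704156


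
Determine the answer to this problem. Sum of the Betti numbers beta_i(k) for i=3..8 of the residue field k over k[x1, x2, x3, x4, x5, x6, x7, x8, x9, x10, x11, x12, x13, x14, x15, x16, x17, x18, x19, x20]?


Koszul resolution: beta_i(k)=C(n,i), n=20
C(20,3)=1140, C(20,4)=4845, C(20,5)=15504, C(20,6)=38760, C(20,7)=77520, C(20,8)=125970
Sum=263739


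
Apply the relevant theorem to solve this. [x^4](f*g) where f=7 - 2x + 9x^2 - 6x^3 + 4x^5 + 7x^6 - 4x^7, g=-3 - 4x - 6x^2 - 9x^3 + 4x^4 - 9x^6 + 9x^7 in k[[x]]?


[x^4] = sum a_i*b_j, i+j=4
  7*4=28
  -2*-9=18
  9*-6=-54
  -6*-4=24
Sum=16


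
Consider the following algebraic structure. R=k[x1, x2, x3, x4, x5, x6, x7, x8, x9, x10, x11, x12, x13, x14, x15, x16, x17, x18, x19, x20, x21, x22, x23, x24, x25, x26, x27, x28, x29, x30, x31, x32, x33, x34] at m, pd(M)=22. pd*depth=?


pd+depth=34
depth=34-22=12
pd*depth=22*12=264


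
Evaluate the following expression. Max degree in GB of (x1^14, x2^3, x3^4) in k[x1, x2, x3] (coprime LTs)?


Pure powers, coprime LTs => already GB.
Degrees: 14, 3, 4
Max=14


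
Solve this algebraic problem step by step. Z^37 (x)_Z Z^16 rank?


rank(M(x)N) = rank(M)*rank(N)
37*16 = 592


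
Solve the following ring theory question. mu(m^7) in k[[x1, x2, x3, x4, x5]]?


C(n+d-1,d)=C(11,7)=330


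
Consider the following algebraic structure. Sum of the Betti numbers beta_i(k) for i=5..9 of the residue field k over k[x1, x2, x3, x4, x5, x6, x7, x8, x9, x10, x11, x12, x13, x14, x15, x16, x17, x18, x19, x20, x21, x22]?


Koszul resolution: beta_i(k)=C(n,i), n=22
C(22,5)=26334, C(22,6)=74613, C(22,7)=170544, C(22,8)=319770, C(22,9)=497420
Sum=1088681


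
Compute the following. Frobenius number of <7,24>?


gcd(7,24)=1 => F=ab-a-b=7*24-7-24=168-31=137


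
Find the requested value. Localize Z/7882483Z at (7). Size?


7-primary part: 7882483=7^6*67
Size=7^6=117649


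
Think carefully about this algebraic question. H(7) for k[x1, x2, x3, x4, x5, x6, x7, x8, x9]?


C(d+n-1,n-1)=C(15,8)=6435


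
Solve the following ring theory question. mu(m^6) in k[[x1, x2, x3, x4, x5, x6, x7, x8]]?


C(n+d-1,d)=C(13,6)=1716


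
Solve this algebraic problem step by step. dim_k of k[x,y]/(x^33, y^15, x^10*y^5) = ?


k[x,y]/I, I = (x^33, y^15, x^10*y^5)
Rect: 33x15=495. Corner: (33-10)x(15-5)=230.
dim = 495-230 = 265


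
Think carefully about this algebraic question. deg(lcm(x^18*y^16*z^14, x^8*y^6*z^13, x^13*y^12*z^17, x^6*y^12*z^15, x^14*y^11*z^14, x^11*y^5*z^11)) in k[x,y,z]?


lcm = componentwise max:
x: max(18,8,13,6,14,11)=18
y: max(16,6,12,12,11,5)=16
z: max(14,13,17,15,14,11)=17
Total=18+16+17=51


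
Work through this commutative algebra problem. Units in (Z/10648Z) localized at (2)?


Local ring = Z/8Z.
phi(8) = 2^2*(2-1) = 4


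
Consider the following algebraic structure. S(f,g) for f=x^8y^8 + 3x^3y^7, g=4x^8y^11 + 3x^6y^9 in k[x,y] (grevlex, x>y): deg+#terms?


LT(f)=x^8y^8, LT(g)=4x^8y^11
lcm(LM)=x^8y^11
S(f,g) (scaled by 4 to clear denominators) = 4y^3*f - 1*g = -3x^6y^9 + 12x^3y^10
2 terms, deg 15.
15+2=17


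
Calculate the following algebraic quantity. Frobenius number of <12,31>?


gcd(12,31)=1 => F=ab-a-b=12*31-12-31=372-43=329


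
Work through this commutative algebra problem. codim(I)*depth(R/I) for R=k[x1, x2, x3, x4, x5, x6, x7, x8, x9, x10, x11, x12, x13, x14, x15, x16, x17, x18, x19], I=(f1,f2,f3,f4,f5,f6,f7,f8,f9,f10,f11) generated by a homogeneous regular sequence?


codim=11, depth=dim(R/I)=19-11=8
Product=11*8=88


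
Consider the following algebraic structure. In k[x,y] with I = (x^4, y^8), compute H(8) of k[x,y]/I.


k[x,y], I = (x^4, y^8), d = 8
Need i < 4 and d-i < 8.
Range: 1 <= i <= 3.
H(8) = 3


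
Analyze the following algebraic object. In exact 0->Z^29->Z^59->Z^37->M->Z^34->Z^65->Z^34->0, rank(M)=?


Alt sum=0:
(-1)^0*29 + (-1)^1*59 + (-1)^2*37 + (-1)^3*? + (-1)^4*34 + (-1)^5*65 + (-1)^6*34=0
rank(M)=10


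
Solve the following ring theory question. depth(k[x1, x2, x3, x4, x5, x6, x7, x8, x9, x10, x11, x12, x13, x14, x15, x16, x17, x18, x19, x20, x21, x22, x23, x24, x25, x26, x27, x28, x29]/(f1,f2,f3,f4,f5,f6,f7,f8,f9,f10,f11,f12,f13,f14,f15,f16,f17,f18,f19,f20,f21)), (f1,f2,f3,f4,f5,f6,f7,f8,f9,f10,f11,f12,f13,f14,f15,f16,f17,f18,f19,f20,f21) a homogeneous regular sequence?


depth(R)=29
depth(R/I)=29-21=8


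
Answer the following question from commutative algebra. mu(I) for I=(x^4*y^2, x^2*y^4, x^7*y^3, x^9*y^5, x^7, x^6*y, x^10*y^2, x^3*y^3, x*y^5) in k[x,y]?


Remove redundant (divisible by others).
x^7*y^3 redundant.
x^9*y^5 redundant.
x^10*y^2 redundant.
Min: x^7, x^6*y, x^4*y^2, x^3*y^3, x^2*y^4, x*y^5
Count=6


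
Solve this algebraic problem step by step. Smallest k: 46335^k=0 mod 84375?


46335^k mod 84375:
k=1: 46335
k=2: 10350
k=3: 64125
k=4: 50625
k=5: 0
First zero at k = 5


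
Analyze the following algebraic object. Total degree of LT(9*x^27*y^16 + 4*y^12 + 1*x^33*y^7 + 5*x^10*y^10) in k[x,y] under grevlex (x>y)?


LT: 9*x^27*y^16
deg_x=27, deg_y=16
Total=27+16=43


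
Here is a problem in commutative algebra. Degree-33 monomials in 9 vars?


C(d+n-1,n-1)=C(41,8)=95548245


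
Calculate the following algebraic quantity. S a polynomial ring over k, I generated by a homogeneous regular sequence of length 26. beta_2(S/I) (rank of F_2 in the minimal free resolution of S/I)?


Regular sequence => Koszul complex is the minimal free resolution.
Syz_1 minimally generated by Koszul relations f_i*e_j - f_j*e_i (i<j): mu(Syz_1) = beta_2 = C(m,2) = m(m-1)/2
m=26
26*25/2 = 325


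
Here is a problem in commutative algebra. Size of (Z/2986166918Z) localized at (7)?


7-primary part: 2986166918=7^9*74
Size=7^9=40353607


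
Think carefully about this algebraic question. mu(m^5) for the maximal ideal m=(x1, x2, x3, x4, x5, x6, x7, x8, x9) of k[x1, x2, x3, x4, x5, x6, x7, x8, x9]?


Graded Nakayama: mu(m^d) = dim_k (m^d/m^(d+1)) = #degree-5 monomials in 9 vars
C(n+d-1,d)=C(13,5)=1287


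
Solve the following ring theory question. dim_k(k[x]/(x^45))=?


Basis: 1,x,...,x^44
dim=45


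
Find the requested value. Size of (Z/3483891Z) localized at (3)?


3-primary part: 3483891=3^10*59
Size=3^10=59049


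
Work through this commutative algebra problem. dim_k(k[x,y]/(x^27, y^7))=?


Basis: x^i*y^j, i<27, j<7
27*7=189


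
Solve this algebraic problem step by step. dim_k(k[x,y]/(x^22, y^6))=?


Basis: x^i*y^j, i<22, j<6
22*6=132


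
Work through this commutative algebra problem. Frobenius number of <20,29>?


gcd(20,29)=1 => F=ab-a-b=20*29-20-29=580-49=531


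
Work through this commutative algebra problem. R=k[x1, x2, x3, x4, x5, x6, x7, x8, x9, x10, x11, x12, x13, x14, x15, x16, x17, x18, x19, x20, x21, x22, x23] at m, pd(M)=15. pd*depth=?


pd+depth=23
depth=23-15=8
pd*depth=15*8=120


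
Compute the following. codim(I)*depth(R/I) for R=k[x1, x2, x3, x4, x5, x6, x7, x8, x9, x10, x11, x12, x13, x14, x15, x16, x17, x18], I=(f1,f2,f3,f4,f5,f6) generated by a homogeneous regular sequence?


codim=6, depth=dim(R/I)=18-6=12
Product=6*12=72


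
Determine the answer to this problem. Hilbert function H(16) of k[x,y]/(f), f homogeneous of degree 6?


H(t)=d for t>=d-1.
d=6, t=16
H(16)=6


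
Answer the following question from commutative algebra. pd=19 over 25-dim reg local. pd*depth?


pd+depth=25
depth=25-19=6
pd*depth=19*6=114


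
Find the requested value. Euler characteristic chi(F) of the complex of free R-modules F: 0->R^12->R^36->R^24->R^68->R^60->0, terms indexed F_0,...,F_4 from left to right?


chi = sum (-1)^i * rank:
(-1)^0*12=12
(-1)^1*36=-36
(-1)^2*24=24
(-1)^3*68=-68
(-1)^4*60=60
chi=-8


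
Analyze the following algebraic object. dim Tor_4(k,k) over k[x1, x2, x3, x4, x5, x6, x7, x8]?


Koszul: C(n,i)=C(8,4)=70


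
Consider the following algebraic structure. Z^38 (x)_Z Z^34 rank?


rank(M(x)N) = rank(M)*rank(N)
38*34 = 1292


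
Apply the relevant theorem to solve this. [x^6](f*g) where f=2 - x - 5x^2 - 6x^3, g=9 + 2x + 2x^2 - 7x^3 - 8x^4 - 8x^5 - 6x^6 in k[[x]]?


[x^6] = sum a_i*b_j, i+j=6
  2*-6=-12
  -1*-8=8
  -5*-8=40
  -6*-7=42
Sum=78


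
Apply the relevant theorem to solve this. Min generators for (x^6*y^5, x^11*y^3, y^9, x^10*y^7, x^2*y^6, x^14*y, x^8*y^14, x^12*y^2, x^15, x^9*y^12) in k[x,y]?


Remove redundant (divisible by others).
x^9*y^12 redundant.
x^8*y^14 redundant.
x^10*y^7 redundant.
Min: x^15, x^14*y, x^12*y^2, x^11*y^3, x^6*y^5, x^2*y^6, y^9
Count=7


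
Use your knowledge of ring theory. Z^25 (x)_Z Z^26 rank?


rank(M(x)N) = rank(M)*rank(N)
25*26 = 650


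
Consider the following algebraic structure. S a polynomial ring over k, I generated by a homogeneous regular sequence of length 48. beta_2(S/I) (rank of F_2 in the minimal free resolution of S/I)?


Regular sequence => Koszul complex is the minimal free resolution.
Syz_1 minimally generated by Koszul relations f_i*e_j - f_j*e_i (i<j): mu(Syz_1) = beta_2 = C(m,2) = m(m-1)/2
m=48
48*47/2 = 1128


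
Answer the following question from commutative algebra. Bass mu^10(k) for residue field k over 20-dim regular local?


C(n,i)=C(20,10)=184756


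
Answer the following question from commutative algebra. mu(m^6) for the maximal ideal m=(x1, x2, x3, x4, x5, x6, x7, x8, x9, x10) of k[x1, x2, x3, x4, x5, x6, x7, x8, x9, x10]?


Graded Nakayama: mu(m^d) = dim_k (m^d/m^(d+1)) = #degree-6 monomials in 10 vars
C(n+d-1,d)=C(15,6)=5005


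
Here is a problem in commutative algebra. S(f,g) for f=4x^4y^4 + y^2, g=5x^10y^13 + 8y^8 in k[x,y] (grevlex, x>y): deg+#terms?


LT(f)=4x^4y^4, LT(g)=5x^10y^13
lcm(LM)=x^10y^13
S(f,g) (scaled by 20 to clear denominators) = 5x^6y^9*f - 4*g = 5x^6y^11 - 32y^8
2 terms, deg 17.
17+2=19


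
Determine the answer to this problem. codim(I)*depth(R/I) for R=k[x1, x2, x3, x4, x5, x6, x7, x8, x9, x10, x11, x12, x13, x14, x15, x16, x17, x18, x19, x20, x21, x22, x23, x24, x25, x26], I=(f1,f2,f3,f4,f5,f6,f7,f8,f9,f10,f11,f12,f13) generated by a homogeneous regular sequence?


codim=13, depth=dim(R/I)=26-13=13
Product=13*13=169


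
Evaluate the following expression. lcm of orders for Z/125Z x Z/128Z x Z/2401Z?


Exponent = lcm of the cyclic orders; pairwise coprime => product.
5^3*2^7*7^4=125*128*2401=38416000


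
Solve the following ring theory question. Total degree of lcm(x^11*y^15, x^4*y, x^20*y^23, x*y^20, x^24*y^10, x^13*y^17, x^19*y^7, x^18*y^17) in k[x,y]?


lcm = componentwise max:
x: max(11,4,20,1,24,13,19,18)=24
y: max(15,1,23,20,10,17,7,17)=23
Total=24+23=47


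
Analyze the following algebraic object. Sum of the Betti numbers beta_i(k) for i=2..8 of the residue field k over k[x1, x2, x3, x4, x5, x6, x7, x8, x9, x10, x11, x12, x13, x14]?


Koszul resolution: beta_i(k)=C(n,i), n=14
C(14,2)=91, C(14,3)=364, C(14,4)=1001, C(14,5)=2002, C(14,6)=3003, C(14,7)=3432, C(14,8)=3003
Sum=12896


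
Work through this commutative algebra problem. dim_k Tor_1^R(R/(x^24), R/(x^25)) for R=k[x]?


Tor_1(R/I,R/J)=(I cap J)/IJ=(x^25)/(x^49)
dim=49-25=min(24,25)=24


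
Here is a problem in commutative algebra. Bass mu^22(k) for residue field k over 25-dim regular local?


C(n,i)=C(25,22)=2300


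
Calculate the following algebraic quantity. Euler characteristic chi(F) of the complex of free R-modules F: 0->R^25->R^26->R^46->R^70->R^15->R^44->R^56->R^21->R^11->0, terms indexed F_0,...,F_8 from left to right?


chi = sum (-1)^i * rank:
(-1)^0*25=25
(-1)^1*26=-26
(-1)^2*46=46
(-1)^3*70=-70
(-1)^4*15=15
(-1)^5*44=-44
(-1)^6*56=56
(-1)^7*21=-21
(-1)^8*11=11
chi=-8


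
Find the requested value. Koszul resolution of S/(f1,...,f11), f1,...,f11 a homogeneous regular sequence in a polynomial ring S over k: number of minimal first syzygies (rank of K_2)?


Regular sequence => Koszul complex is the minimal free resolution.
Syz_1 minimally generated by Koszul relations f_i*e_j - f_j*e_i (i<j): mu(Syz_1) = beta_2 = C(m,2) = m(m-1)/2
m=11
11*10/2 = 55


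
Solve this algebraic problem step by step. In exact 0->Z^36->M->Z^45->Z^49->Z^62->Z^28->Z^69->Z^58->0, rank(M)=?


Alt sum=0:
(-1)^0*36 + (-1)^1*? + (-1)^2*45 + (-1)^3*49 + (-1)^4*62 + (-1)^5*28 + (-1)^6*69 + (-1)^7*58=0
rank(M)=77


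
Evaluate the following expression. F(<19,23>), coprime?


gcd(19,23)=1 => F=ab-a-b=19*23-19-23=437-42=395


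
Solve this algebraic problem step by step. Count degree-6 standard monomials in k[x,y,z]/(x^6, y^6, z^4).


Need i<6, j<6, k<4 with i+j+k=6.
For each i, j ranges over max(0,6-i-3)..min(5,6-i):
  i=0: j in [3,5] -> 3
  i=1: j in [2,5] -> 4
  i=2: j in [1,4] -> 4
  i=3: j in [0,3] -> 4
  i=4: j in [0,2] -> 3
  i=5: j in [0,1] -> 2
H(6) = 3+4+4+4+3+2 = 20


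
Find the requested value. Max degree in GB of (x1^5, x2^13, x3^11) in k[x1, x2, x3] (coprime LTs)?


Pure powers, coprime LTs => already GB.
Degrees: 5, 13, 11
Max=13


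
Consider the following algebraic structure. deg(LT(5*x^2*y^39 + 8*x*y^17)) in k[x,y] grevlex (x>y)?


LT: 5*x^2*y^39
deg_x=2, deg_y=39
Total=2+39=41


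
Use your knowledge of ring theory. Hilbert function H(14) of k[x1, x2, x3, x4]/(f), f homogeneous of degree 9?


C(17,3)-C(8,3)=680-56=624


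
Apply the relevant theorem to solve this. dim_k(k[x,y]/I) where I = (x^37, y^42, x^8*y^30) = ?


k[x,y]/I, I = (x^37, y^42, x^8*y^30)
Rect: 37x42=1554. Corner: (37-8)x(42-30)=348.
dim = 1554-348 = 1206


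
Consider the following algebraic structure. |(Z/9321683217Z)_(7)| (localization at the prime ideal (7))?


7-primary part: 9321683217=7^10*33
Size=7^10=282475249


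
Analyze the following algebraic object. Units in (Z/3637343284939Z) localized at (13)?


Local ring = Z/10604499373Z.
phi(10604499373) = 13^8*(13-1) = 9788768652


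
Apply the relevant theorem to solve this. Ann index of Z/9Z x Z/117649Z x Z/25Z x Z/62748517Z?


Exponent = lcm of the cyclic orders; pairwise coprime => product.
3^2*7^6*5^2*13^7=9*117649*25*62748517=1661017562219925


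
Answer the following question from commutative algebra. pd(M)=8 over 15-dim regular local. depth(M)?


pd+depth=depth(R)=15
depth=15-8=7


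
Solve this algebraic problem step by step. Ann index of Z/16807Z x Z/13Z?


Exponent = lcm of the cyclic orders; pairwise coprime => product.
7^5*13^1=16807*13=218491


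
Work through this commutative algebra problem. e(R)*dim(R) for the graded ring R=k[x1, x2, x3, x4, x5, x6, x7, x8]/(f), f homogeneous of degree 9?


e(R)=deg(f)=9, dim(R)=8-1=7
e*dim=9*7=63


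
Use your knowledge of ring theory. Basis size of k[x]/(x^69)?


Basis: 1,x,...,x^68
dim=69


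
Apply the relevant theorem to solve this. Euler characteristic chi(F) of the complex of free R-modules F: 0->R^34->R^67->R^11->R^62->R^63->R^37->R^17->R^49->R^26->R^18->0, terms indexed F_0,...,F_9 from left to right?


chi = sum (-1)^i * rank:
(-1)^0*34=34
(-1)^1*67=-67
(-1)^2*11=11
(-1)^3*62=-62
(-1)^4*63=63
(-1)^5*37=-37
(-1)^6*17=17
(-1)^7*49=-49
(-1)^8*26=26
(-1)^9*18=-18
chi=-82


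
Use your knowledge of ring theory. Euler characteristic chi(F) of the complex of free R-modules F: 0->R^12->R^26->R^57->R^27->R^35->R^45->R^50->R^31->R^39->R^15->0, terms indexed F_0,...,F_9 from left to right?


chi = sum (-1)^i * rank:
(-1)^0*12=12
(-1)^1*26=-26
(-1)^2*57=57
(-1)^3*27=-27
(-1)^4*35=35
(-1)^5*45=-45
(-1)^6*50=50
(-1)^7*31=-31
(-1)^8*39=39
(-1)^9*15=-15
chi=49


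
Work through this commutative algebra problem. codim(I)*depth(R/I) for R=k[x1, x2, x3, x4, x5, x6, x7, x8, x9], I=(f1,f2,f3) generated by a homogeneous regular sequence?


codim=3, depth=dim(R/I)=9-3=6
Product=3*6=18


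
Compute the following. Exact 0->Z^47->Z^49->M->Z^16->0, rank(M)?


Alt sum=0:
(-1)^0*47 + (-1)^1*49 + (-1)^2*? + (-1)^3*16=0
rank(M)=18


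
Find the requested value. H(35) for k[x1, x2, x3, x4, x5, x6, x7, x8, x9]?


C(d+n-1,n-1)=C(43,8)=145008513


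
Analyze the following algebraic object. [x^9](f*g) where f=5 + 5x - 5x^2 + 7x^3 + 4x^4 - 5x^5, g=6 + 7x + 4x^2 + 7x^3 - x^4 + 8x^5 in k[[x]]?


[x^9] = sum a_i*b_j, i+j=9
  4*8=32
  -5*-1=5
Sum=37


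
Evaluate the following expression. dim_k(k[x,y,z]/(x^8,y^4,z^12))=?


Basis: x^iy^jz^k, i<8,j<4,k<12
8*4*12=384


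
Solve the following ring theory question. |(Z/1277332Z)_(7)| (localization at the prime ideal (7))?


7-primary part: 1277332=7^5*76
Size=7^5=16807


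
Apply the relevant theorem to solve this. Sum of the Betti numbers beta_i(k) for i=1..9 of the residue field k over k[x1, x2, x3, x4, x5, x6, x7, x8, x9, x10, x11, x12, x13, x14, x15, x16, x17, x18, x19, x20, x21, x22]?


Koszul resolution: beta_i(k)=C(n,i), n=22
C(22,1)=22, C(22,2)=231, C(22,3)=1540, C(22,4)=7315, C(22,5)=26334, C(22,6)=74613, C(22,7)=170544, C(22,8)=319770, C(22,9)=497420
Sum=1097789


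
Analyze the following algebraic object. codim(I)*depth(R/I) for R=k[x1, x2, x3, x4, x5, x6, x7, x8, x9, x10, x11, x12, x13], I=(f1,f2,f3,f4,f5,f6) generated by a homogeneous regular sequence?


codim=6, depth=dim(R/I)=13-6=7
Product=6*7=42


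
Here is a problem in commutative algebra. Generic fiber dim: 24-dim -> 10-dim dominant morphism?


dim(fiber)=dim(X)-dim(Y)=24-10=14


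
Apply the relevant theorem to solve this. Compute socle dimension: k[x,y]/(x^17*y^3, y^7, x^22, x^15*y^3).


Socle = ann(m) = span of standard monomials u with x*u, y*u in I (staircase corners).
Redundant generators: x^17*y^3
Minimal generators: x^22, x^15*y^3, y^7
Corners: x^14y^6, x^21y^2
Socle dim=2


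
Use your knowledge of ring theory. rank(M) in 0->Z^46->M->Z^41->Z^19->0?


Alt sum=0:
(-1)^0*46 + (-1)^1*? + (-1)^2*41 + (-1)^3*19=0
rank(M)=68


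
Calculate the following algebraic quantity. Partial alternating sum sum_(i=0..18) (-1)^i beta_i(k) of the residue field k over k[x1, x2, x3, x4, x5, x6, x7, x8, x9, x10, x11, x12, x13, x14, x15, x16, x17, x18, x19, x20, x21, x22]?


Koszul resolution: beta_i(k)=C(n,i), n=22
sum_(i=0..p) (-1)^i C(n,i) = (-1)^p C(n-1,p)
(-1)^18*C(21,18) = (-1)^18*1330 = 1330


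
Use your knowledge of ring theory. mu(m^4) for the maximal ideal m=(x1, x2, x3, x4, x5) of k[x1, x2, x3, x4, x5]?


Graded Nakayama: mu(m^d) = dim_k (m^d/m^(d+1)) = #degree-4 monomials in 5 vars
C(n+d-1,d)=C(8,4)=70


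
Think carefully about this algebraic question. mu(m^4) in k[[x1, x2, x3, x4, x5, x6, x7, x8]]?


C(n+d-1,d)=C(11,4)=330


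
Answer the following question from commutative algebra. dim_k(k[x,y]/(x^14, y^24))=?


Basis: x^i*y^j, i<14, j<24
14*24=336


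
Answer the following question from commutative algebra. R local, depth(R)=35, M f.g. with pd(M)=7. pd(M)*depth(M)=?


pd+depth=35
depth=35-7=28
pd*depth=7*28=196


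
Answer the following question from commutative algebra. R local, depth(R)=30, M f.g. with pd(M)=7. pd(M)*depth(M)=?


pd+depth=30
depth=30-7=23
pd*depth=7*23=161


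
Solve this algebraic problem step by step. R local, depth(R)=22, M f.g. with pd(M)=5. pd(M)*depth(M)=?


pd+depth=22
depth=22-5=17
pd*depth=5*17=85


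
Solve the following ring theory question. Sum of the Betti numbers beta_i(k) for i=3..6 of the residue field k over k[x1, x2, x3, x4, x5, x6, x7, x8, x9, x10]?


Koszul resolution: beta_i(k)=C(n,i), n=10
C(10,3)=120, C(10,4)=210, C(10,5)=252, C(10,6)=210
Sum=792


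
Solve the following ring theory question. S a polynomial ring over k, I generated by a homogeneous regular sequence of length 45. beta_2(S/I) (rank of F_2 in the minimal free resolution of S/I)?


Regular sequence => Koszul complex is the minimal free resolution.
Syz_1 minimally generated by Koszul relations f_i*e_j - f_j*e_i (i<j): mu(Syz_1) = beta_2 = C(m,2) = m(m-1)/2
m=45
45*44/2 = 990


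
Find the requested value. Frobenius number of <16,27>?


gcd(16,27)=1 => F=ab-a-b=16*27-16-27=432-43=389


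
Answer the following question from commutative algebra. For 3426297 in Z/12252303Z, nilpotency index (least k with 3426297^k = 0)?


3426297^k mod 12252303:
k=1: 3426297
k=2: 3769668
k=3: 4158189
k=4: 4278582
k=5: 8168202
k=6: 0
First zero at k = 6


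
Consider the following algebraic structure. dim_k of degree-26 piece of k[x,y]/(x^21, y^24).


k[x,y], I = (x^21, y^24), d = 26
Need i < 21 and d-i < 24.
Range: 3 <= i <= 20.
H(26) = 18


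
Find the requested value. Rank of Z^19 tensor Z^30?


rank(M(x)N) = rank(M)*rank(N)
19*30 = 570


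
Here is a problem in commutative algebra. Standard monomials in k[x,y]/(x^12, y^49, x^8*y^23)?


k[x,y]/I, I = (x^12, y^49, x^8*y^23)
Rect: 12x49=588. Corner: (12-8)x(49-23)=104.
dim = 588-104 = 484


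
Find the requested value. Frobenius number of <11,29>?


gcd(11,29)=1 => F=ab-a-b=11*29-11-29=319-40=279


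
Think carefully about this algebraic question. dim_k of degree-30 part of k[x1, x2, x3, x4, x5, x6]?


C(d+n-1,n-1)=C(35,5)=324632


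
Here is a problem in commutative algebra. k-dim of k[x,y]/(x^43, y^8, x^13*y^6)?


k[x,y]/I, I = (x^43, y^8, x^13*y^6)
Rect: 43x8=344. Corner: (43-13)x(8-6)=60.
dim = 344-60 = 284


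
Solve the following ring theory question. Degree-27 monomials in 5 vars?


C(d+n-1,n-1)=C(31,4)=31465


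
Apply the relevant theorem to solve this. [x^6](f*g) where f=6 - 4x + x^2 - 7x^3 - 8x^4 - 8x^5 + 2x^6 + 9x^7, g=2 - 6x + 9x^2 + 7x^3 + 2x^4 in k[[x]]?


[x^6] = sum a_i*b_j, i+j=6
  1*2=2
  -7*7=-49
  -8*9=-72
  -8*-6=48
  2*2=4
Sum=-67


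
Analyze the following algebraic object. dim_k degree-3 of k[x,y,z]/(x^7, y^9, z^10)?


Need i<7, j<9, k<10 with i+j+k=3.
For each i, j ranges over max(0,3-i-9)..min(8,3-i):
  i=0: j in [0,3] -> 4
  i=1: j in [0,2] -> 3
  i=2: j in [0,1] -> 2
  i=3: j in [0,0] -> 1
H(3) = 4+3+2+1 = 10


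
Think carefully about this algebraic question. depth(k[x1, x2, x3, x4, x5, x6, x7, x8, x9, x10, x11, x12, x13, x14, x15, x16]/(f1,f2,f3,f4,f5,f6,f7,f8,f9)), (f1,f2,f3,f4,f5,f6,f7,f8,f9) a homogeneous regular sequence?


depth(R)=16
depth(R/I)=16-9=7


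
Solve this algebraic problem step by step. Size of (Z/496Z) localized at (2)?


2-primary part: 496=2^4*31
Size=2^4=16


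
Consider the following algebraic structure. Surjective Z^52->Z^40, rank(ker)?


rank(ker) = 52-40 = 12


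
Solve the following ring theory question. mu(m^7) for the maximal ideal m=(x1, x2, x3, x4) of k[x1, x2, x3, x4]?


Graded Nakayama: mu(m^d) = dim_k (m^d/m^(d+1)) = #degree-7 monomials in 4 vars
C(n+d-1,d)=C(10,7)=120


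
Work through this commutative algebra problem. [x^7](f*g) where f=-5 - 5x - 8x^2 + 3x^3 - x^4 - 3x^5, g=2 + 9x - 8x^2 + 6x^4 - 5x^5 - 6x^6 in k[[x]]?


[x^7] = sum a_i*b_j, i+j=7
  -5*-6=30
  -8*-5=40
  3*6=18
  -3*-8=24
Sum=112


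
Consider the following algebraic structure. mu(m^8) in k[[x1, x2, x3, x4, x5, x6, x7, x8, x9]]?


C(n+d-1,d)=C(16,8)=12870


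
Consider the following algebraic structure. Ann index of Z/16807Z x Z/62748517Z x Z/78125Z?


Exponent = lcm of the cyclic orders; pairwise coprime => product.
7^5*13^7*5^7=16807*62748517*78125=82391744157734375


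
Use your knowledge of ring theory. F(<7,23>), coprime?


gcd(7,23)=1 => F=ab-a-b=7*23-7-23=161-30=131


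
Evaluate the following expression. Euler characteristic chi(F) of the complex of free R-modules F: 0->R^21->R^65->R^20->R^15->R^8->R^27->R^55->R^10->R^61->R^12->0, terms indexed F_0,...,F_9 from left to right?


chi = sum (-1)^i * rank:
(-1)^0*21=21
(-1)^1*65=-65
(-1)^2*20=20
(-1)^3*15=-15
(-1)^4*8=8
(-1)^5*27=-27
(-1)^6*55=55
(-1)^7*10=-10
(-1)^8*61=61
(-1)^9*12=-12
chi=36


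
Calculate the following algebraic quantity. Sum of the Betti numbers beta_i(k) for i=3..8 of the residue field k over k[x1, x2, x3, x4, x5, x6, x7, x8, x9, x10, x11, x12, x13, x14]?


Koszul resolution: beta_i(k)=C(n,i), n=14
C(14,3)=364, C(14,4)=1001, C(14,5)=2002, C(14,6)=3003, C(14,7)=3432, C(14,8)=3003
Sum=12805


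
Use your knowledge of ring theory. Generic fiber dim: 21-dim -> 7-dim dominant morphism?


dim(fiber)=dim(X)-dim(Y)=21-7=14


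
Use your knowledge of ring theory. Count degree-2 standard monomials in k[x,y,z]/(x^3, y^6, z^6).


Need i<3, j<6, k<6 with i+j+k=2.
For each i, j ranges over max(0,2-i-5)..min(5,2-i):
  i=0: j in [0,2] -> 3
  i=1: j in [0,1] -> 2
  i=2: j in [0,0] -> 1
H(2) = 3+2+1 = 6


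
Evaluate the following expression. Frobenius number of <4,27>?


gcd(4,27)=1 => F=ab-a-b=4*27-4-27=108-31=77


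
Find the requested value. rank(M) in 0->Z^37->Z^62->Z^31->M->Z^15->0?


Alt sum=0:
(-1)^0*37 + (-1)^1*62 + (-1)^2*31 + (-1)^3*? + (-1)^4*15=0
rank(M)=21


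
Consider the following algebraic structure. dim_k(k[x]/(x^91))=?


Basis: 1,x,...,x^90
dim=91


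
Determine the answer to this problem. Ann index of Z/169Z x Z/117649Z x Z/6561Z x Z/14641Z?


Exponent = lcm of the cyclic orders; pairwise coprime => product.
13^2*7^6*3^8*11^4=169*117649*6561*14641=1909922403670281


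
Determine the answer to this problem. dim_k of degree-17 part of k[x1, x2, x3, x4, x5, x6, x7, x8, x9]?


C(d+n-1,n-1)=C(25,8)=1081575


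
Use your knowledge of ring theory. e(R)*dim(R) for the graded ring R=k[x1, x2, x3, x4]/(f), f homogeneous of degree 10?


e(R)=deg(f)=10, dim(R)=4-1=3
e*dim=10*3=30


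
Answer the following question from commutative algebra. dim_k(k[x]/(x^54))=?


Basis: 1,x,...,x^53
dim=54


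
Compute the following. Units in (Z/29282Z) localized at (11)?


Local ring = Z/14641Z.
phi(14641) = 11^3*(11-1) = 13310


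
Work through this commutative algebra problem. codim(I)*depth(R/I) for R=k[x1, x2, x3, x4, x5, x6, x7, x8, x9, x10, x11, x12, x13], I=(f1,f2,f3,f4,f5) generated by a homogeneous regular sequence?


codim=5, depth=dim(R/I)=13-5=8
Product=5*8=40


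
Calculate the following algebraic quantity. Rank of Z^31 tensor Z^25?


rank(M(x)N) = rank(M)*rank(N)
31*25 = 775


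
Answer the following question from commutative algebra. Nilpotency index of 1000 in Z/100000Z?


1000^k mod 100000:
k=1: 1000
k=2: 0
First zero at k = 2


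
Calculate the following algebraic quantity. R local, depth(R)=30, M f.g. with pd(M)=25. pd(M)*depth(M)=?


pd+depth=30
depth=30-25=5
pd*depth=25*5=125


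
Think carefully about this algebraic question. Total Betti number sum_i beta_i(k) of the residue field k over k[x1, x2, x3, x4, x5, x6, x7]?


Koszul resolution: beta_i(k)=C(n,i), n=7
sum_i C(7,i) = 2^7 = 128


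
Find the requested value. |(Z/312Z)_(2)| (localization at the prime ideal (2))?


2-primary part: 312=2^3*39
Size=2^3=8


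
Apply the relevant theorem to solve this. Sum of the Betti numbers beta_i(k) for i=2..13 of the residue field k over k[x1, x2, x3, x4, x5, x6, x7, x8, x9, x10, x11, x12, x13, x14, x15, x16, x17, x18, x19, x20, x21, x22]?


Koszul resolution: beta_i(k)=C(n,i), n=22
C(22,2)=231, C(22,3)=1540, C(22,4)=7315, C(22,5)=26334, C(22,6)=74613, C(22,7)=170544, C(22,8)=319770, C(22,9)=497420, C(22,10)=646646, C(22,11)=705432, C(22,12)=646646, C(22,13)=497420
Sum=3593911


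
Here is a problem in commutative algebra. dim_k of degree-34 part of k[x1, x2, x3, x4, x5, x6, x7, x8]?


C(d+n-1,n-1)=C(41,7)=22481940


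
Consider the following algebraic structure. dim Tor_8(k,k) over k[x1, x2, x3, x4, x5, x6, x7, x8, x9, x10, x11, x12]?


Koszul: C(n,i)=C(12,8)=495


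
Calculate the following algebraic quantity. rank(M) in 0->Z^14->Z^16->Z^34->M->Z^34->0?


Alt sum=0:
(-1)^0*14 + (-1)^1*16 + (-1)^2*34 + (-1)^3*? + (-1)^4*34=0
rank(M)=66


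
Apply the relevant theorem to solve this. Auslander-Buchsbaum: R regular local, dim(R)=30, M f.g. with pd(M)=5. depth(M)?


pd+depth=depth(R)=30
depth=30-5=25


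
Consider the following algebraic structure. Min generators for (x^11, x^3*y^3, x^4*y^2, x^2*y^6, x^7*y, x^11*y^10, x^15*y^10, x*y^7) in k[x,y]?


Remove redundant (divisible by others).
x^11*y^10 redundant.
x^15*y^10 redundant.
Min: x^11, x^7*y, x^4*y^2, x^3*y^3, x^2*y^6, x*y^7
Count=6


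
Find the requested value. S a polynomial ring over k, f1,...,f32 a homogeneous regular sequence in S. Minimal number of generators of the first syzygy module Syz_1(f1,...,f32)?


Regular sequence => Koszul complex is the minimal free resolution.
Syz_1 minimally generated by Koszul relations f_i*e_j - f_j*e_i (i<j): mu(Syz_1) = beta_2 = C(m,2) = m(m-1)/2
m=32
32*31/2 = 496


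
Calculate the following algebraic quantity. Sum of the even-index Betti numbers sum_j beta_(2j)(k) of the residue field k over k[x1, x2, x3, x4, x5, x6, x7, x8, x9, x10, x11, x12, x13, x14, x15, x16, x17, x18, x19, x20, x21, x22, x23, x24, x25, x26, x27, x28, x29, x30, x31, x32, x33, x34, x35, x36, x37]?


Koszul resolution: beta_i(k)=C(n,i), n=37
sum_even C(37,i) = 2^(n-1) = 2^36 = 68719476736


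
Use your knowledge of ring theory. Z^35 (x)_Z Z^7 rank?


rank(M(x)N) = rank(M)*rank(N)
35*7 = 245


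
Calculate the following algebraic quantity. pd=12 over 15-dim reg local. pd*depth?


pd+depth=15
depth=15-12=3
pd*depth=12*3=36


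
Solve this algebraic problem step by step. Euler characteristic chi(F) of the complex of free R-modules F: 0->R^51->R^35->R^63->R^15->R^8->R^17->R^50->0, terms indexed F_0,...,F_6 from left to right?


chi = sum (-1)^i * rank:
(-1)^0*51=51
(-1)^1*35=-35
(-1)^2*63=63
(-1)^3*15=-15
(-1)^4*8=8
(-1)^5*17=-17
(-1)^6*50=50
chi=105
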